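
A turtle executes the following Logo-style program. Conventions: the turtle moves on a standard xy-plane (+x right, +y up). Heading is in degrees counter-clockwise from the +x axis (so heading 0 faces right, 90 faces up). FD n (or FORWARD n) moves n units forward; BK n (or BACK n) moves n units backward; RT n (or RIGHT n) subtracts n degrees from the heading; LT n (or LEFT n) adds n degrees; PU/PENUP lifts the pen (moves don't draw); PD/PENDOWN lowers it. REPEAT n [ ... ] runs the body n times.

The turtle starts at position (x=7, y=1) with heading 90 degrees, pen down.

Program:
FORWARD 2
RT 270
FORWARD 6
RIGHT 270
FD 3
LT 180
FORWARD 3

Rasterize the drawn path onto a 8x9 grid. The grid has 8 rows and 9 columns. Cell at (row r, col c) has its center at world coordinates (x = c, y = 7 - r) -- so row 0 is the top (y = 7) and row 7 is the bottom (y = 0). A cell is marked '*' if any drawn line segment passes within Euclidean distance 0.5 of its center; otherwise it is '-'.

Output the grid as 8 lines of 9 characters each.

Segment 0: (7,1) -> (7,3)
Segment 1: (7,3) -> (1,3)
Segment 2: (1,3) -> (1,-0)
Segment 3: (1,-0) -> (1,3)

Answer: ---------
---------
---------
---------
-*******-
-*-----*-
-*-----*-
-*-------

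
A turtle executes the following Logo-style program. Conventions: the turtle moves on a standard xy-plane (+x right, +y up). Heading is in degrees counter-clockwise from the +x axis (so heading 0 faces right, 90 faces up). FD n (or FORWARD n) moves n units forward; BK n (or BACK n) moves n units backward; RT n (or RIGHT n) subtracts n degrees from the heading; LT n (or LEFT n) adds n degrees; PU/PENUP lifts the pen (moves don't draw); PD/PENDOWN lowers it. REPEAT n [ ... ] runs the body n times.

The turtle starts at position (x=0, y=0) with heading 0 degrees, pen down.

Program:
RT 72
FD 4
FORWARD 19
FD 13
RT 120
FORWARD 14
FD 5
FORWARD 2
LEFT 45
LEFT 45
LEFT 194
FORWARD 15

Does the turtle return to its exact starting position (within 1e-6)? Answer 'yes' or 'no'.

Answer: no

Derivation:
Executing turtle program step by step:
Start: pos=(0,0), heading=0, pen down
RT 72: heading 0 -> 288
FD 4: (0,0) -> (1.236,-3.804) [heading=288, draw]
FD 19: (1.236,-3.804) -> (7.107,-21.874) [heading=288, draw]
FD 13: (7.107,-21.874) -> (11.125,-34.238) [heading=288, draw]
RT 120: heading 288 -> 168
FD 14: (11.125,-34.238) -> (-2.569,-31.327) [heading=168, draw]
FD 5: (-2.569,-31.327) -> (-7.46,-30.288) [heading=168, draw]
FD 2: (-7.46,-30.288) -> (-9.416,-29.872) [heading=168, draw]
LT 45: heading 168 -> 213
LT 45: heading 213 -> 258
LT 194: heading 258 -> 92
FD 15: (-9.416,-29.872) -> (-9.94,-14.881) [heading=92, draw]
Final: pos=(-9.94,-14.881), heading=92, 7 segment(s) drawn

Start position: (0, 0)
Final position: (-9.94, -14.881)
Distance = 17.895; >= 1e-6 -> NOT closed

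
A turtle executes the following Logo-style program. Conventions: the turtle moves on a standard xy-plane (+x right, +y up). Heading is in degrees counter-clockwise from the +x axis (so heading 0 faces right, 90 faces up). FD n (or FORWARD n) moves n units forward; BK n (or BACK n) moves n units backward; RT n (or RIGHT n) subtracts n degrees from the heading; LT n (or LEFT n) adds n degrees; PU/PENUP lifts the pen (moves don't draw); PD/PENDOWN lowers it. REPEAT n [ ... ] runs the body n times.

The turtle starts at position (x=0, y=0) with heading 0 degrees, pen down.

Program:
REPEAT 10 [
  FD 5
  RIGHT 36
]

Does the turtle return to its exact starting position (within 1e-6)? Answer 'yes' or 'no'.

Executing turtle program step by step:
Start: pos=(0,0), heading=0, pen down
REPEAT 10 [
  -- iteration 1/10 --
  FD 5: (0,0) -> (5,0) [heading=0, draw]
  RT 36: heading 0 -> 324
  -- iteration 2/10 --
  FD 5: (5,0) -> (9.045,-2.939) [heading=324, draw]
  RT 36: heading 324 -> 288
  -- iteration 3/10 --
  FD 5: (9.045,-2.939) -> (10.59,-7.694) [heading=288, draw]
  RT 36: heading 288 -> 252
  -- iteration 4/10 --
  FD 5: (10.59,-7.694) -> (9.045,-12.449) [heading=252, draw]
  RT 36: heading 252 -> 216
  -- iteration 5/10 --
  FD 5: (9.045,-12.449) -> (5,-15.388) [heading=216, draw]
  RT 36: heading 216 -> 180
  -- iteration 6/10 --
  FD 5: (5,-15.388) -> (0,-15.388) [heading=180, draw]
  RT 36: heading 180 -> 144
  -- iteration 7/10 --
  FD 5: (0,-15.388) -> (-4.045,-12.449) [heading=144, draw]
  RT 36: heading 144 -> 108
  -- iteration 8/10 --
  FD 5: (-4.045,-12.449) -> (-5.59,-7.694) [heading=108, draw]
  RT 36: heading 108 -> 72
  -- iteration 9/10 --
  FD 5: (-5.59,-7.694) -> (-4.045,-2.939) [heading=72, draw]
  RT 36: heading 72 -> 36
  -- iteration 10/10 --
  FD 5: (-4.045,-2.939) -> (0,0) [heading=36, draw]
  RT 36: heading 36 -> 0
]
Final: pos=(0,0), heading=0, 10 segment(s) drawn

Start position: (0, 0)
Final position: (0, 0)
Distance = 0; < 1e-6 -> CLOSED

Answer: yes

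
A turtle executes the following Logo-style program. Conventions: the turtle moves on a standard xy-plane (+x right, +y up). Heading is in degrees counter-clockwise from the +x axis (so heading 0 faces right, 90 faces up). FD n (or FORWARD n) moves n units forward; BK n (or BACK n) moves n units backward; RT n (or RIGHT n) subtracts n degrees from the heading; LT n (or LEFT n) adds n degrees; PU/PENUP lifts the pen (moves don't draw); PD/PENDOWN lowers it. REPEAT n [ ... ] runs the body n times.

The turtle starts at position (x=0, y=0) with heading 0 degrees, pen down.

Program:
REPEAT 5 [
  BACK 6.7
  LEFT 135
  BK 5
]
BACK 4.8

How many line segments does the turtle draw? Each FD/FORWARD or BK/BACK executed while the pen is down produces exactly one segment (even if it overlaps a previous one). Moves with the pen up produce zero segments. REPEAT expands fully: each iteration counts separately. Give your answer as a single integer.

Executing turtle program step by step:
Start: pos=(0,0), heading=0, pen down
REPEAT 5 [
  -- iteration 1/5 --
  BK 6.7: (0,0) -> (-6.7,0) [heading=0, draw]
  LT 135: heading 0 -> 135
  BK 5: (-6.7,0) -> (-3.164,-3.536) [heading=135, draw]
  -- iteration 2/5 --
  BK 6.7: (-3.164,-3.536) -> (1.573,-8.273) [heading=135, draw]
  LT 135: heading 135 -> 270
  BK 5: (1.573,-8.273) -> (1.573,-3.273) [heading=270, draw]
  -- iteration 3/5 --
  BK 6.7: (1.573,-3.273) -> (1.573,3.427) [heading=270, draw]
  LT 135: heading 270 -> 45
  BK 5: (1.573,3.427) -> (-1.962,-0.109) [heading=45, draw]
  -- iteration 4/5 --
  BK 6.7: (-1.962,-0.109) -> (-6.7,-4.846) [heading=45, draw]
  LT 135: heading 45 -> 180
  BK 5: (-6.7,-4.846) -> (-1.7,-4.846) [heading=180, draw]
  -- iteration 5/5 --
  BK 6.7: (-1.7,-4.846) -> (5,-4.846) [heading=180, draw]
  LT 135: heading 180 -> 315
  BK 5: (5,-4.846) -> (1.464,-1.311) [heading=315, draw]
]
BK 4.8: (1.464,-1.311) -> (-1.93,2.083) [heading=315, draw]
Final: pos=(-1.93,2.083), heading=315, 11 segment(s) drawn
Segments drawn: 11

Answer: 11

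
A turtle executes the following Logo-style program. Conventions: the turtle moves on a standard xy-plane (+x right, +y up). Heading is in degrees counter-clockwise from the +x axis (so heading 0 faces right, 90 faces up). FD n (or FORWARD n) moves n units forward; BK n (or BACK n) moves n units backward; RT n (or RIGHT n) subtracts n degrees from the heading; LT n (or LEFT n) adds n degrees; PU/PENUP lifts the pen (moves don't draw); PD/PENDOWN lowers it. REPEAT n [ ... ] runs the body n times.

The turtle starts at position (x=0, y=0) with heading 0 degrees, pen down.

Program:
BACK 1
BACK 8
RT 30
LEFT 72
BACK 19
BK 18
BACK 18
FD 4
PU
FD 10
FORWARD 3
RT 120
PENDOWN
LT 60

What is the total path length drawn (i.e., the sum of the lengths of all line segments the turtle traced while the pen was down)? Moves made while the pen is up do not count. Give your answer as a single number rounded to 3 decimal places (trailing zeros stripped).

Executing turtle program step by step:
Start: pos=(0,0), heading=0, pen down
BK 1: (0,0) -> (-1,0) [heading=0, draw]
BK 8: (-1,0) -> (-9,0) [heading=0, draw]
RT 30: heading 0 -> 330
LT 72: heading 330 -> 42
BK 19: (-9,0) -> (-23.12,-12.713) [heading=42, draw]
BK 18: (-23.12,-12.713) -> (-36.496,-24.758) [heading=42, draw]
BK 18: (-36.496,-24.758) -> (-49.873,-36.802) [heading=42, draw]
FD 4: (-49.873,-36.802) -> (-46.9,-34.126) [heading=42, draw]
PU: pen up
FD 10: (-46.9,-34.126) -> (-39.469,-27.434) [heading=42, move]
FD 3: (-39.469,-27.434) -> (-37.24,-25.427) [heading=42, move]
RT 120: heading 42 -> 282
PD: pen down
LT 60: heading 282 -> 342
Final: pos=(-37.24,-25.427), heading=342, 6 segment(s) drawn

Segment lengths:
  seg 1: (0,0) -> (-1,0), length = 1
  seg 2: (-1,0) -> (-9,0), length = 8
  seg 3: (-9,0) -> (-23.12,-12.713), length = 19
  seg 4: (-23.12,-12.713) -> (-36.496,-24.758), length = 18
  seg 5: (-36.496,-24.758) -> (-49.873,-36.802), length = 18
  seg 6: (-49.873,-36.802) -> (-46.9,-34.126), length = 4
Total = 68

Answer: 68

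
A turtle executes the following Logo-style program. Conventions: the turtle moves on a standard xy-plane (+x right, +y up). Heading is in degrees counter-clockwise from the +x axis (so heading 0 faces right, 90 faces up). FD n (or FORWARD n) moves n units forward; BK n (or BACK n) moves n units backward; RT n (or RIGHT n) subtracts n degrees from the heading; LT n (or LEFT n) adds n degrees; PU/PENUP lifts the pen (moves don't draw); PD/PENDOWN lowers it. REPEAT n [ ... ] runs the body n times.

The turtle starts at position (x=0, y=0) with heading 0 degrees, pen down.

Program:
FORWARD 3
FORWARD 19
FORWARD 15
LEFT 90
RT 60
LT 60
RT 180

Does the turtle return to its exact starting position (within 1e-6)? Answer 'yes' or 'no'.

Answer: no

Derivation:
Executing turtle program step by step:
Start: pos=(0,0), heading=0, pen down
FD 3: (0,0) -> (3,0) [heading=0, draw]
FD 19: (3,0) -> (22,0) [heading=0, draw]
FD 15: (22,0) -> (37,0) [heading=0, draw]
LT 90: heading 0 -> 90
RT 60: heading 90 -> 30
LT 60: heading 30 -> 90
RT 180: heading 90 -> 270
Final: pos=(37,0), heading=270, 3 segment(s) drawn

Start position: (0, 0)
Final position: (37, 0)
Distance = 37; >= 1e-6 -> NOT closed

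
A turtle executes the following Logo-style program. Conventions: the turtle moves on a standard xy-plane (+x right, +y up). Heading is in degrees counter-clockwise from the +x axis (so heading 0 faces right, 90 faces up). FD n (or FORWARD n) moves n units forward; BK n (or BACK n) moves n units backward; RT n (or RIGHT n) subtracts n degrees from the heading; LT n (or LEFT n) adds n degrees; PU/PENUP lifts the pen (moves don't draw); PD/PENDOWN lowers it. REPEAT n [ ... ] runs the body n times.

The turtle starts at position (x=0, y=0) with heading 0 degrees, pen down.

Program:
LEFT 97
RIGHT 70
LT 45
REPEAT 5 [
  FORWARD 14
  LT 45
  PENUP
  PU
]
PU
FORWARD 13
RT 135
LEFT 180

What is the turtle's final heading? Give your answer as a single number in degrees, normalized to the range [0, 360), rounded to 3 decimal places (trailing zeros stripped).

Executing turtle program step by step:
Start: pos=(0,0), heading=0, pen down
LT 97: heading 0 -> 97
RT 70: heading 97 -> 27
LT 45: heading 27 -> 72
REPEAT 5 [
  -- iteration 1/5 --
  FD 14: (0,0) -> (4.326,13.315) [heading=72, draw]
  LT 45: heading 72 -> 117
  PU: pen up
  PU: pen up
  -- iteration 2/5 --
  FD 14: (4.326,13.315) -> (-2.03,25.789) [heading=117, move]
  LT 45: heading 117 -> 162
  PU: pen up
  PU: pen up
  -- iteration 3/5 --
  FD 14: (-2.03,25.789) -> (-15.344,30.115) [heading=162, move]
  LT 45: heading 162 -> 207
  PU: pen up
  PU: pen up
  -- iteration 4/5 --
  FD 14: (-15.344,30.115) -> (-27.819,23.759) [heading=207, move]
  LT 45: heading 207 -> 252
  PU: pen up
  PU: pen up
  -- iteration 5/5 --
  FD 14: (-27.819,23.759) -> (-32.145,10.444) [heading=252, move]
  LT 45: heading 252 -> 297
  PU: pen up
  PU: pen up
]
PU: pen up
FD 13: (-32.145,10.444) -> (-26.243,-1.139) [heading=297, move]
RT 135: heading 297 -> 162
LT 180: heading 162 -> 342
Final: pos=(-26.243,-1.139), heading=342, 1 segment(s) drawn

Answer: 342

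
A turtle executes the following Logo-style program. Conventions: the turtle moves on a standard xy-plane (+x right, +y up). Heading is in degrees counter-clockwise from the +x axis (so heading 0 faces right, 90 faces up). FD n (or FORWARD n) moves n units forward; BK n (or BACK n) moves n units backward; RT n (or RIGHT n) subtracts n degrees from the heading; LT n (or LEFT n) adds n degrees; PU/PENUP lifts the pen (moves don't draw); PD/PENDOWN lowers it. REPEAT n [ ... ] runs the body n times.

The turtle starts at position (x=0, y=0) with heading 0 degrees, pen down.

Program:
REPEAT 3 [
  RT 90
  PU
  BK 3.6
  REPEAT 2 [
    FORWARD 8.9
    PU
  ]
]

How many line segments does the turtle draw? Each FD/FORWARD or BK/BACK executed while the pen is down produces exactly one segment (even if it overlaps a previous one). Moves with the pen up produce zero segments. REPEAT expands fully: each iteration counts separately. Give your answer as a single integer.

Answer: 0

Derivation:
Executing turtle program step by step:
Start: pos=(0,0), heading=0, pen down
REPEAT 3 [
  -- iteration 1/3 --
  RT 90: heading 0 -> 270
  PU: pen up
  BK 3.6: (0,0) -> (0,3.6) [heading=270, move]
  REPEAT 2 [
    -- iteration 1/2 --
    FD 8.9: (0,3.6) -> (0,-5.3) [heading=270, move]
    PU: pen up
    -- iteration 2/2 --
    FD 8.9: (0,-5.3) -> (0,-14.2) [heading=270, move]
    PU: pen up
  ]
  -- iteration 2/3 --
  RT 90: heading 270 -> 180
  PU: pen up
  BK 3.6: (0,-14.2) -> (3.6,-14.2) [heading=180, move]
  REPEAT 2 [
    -- iteration 1/2 --
    FD 8.9: (3.6,-14.2) -> (-5.3,-14.2) [heading=180, move]
    PU: pen up
    -- iteration 2/2 --
    FD 8.9: (-5.3,-14.2) -> (-14.2,-14.2) [heading=180, move]
    PU: pen up
  ]
  -- iteration 3/3 --
  RT 90: heading 180 -> 90
  PU: pen up
  BK 3.6: (-14.2,-14.2) -> (-14.2,-17.8) [heading=90, move]
  REPEAT 2 [
    -- iteration 1/2 --
    FD 8.9: (-14.2,-17.8) -> (-14.2,-8.9) [heading=90, move]
    PU: pen up
    -- iteration 2/2 --
    FD 8.9: (-14.2,-8.9) -> (-14.2,0) [heading=90, move]
    PU: pen up
  ]
]
Final: pos=(-14.2,0), heading=90, 0 segment(s) drawn
Segments drawn: 0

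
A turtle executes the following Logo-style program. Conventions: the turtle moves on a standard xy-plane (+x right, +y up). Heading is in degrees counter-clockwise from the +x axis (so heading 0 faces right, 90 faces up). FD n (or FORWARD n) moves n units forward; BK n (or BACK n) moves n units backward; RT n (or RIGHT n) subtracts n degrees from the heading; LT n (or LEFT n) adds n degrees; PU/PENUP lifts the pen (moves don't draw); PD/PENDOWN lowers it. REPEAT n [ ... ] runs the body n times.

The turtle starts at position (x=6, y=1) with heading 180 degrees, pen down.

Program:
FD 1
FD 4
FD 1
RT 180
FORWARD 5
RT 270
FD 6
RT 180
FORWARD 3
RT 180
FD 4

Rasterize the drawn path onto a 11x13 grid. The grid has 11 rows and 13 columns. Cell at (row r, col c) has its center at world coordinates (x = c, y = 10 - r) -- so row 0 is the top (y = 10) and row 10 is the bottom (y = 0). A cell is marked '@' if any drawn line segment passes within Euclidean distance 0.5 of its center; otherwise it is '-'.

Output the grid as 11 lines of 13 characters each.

Answer: -------------
-------------
-----@-------
-----@-------
-----@-------
-----@-------
-----@-------
-----@-------
-----@-------
@@@@@@@------
-------------

Derivation:
Segment 0: (6,1) -> (5,1)
Segment 1: (5,1) -> (1,1)
Segment 2: (1,1) -> (0,1)
Segment 3: (0,1) -> (5,1)
Segment 4: (5,1) -> (5,7)
Segment 5: (5,7) -> (5,4)
Segment 6: (5,4) -> (5,8)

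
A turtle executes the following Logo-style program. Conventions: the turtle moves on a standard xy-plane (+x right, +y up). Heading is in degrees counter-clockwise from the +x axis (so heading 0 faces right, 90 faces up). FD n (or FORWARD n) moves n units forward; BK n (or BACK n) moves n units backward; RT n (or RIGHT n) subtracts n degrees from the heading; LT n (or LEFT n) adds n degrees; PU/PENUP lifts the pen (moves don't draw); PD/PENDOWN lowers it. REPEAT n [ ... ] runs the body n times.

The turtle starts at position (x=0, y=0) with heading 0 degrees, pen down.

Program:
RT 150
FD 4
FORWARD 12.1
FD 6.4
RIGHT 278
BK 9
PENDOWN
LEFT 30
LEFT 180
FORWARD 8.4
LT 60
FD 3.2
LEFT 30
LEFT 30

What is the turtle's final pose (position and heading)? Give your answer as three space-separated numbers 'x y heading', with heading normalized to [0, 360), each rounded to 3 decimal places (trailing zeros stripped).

Executing turtle program step by step:
Start: pos=(0,0), heading=0, pen down
RT 150: heading 0 -> 210
FD 4: (0,0) -> (-3.464,-2) [heading=210, draw]
FD 12.1: (-3.464,-2) -> (-13.943,-8.05) [heading=210, draw]
FD 6.4: (-13.943,-8.05) -> (-19.486,-11.25) [heading=210, draw]
RT 278: heading 210 -> 292
BK 9: (-19.486,-11.25) -> (-22.857,-2.905) [heading=292, draw]
PD: pen down
LT 30: heading 292 -> 322
LT 180: heading 322 -> 142
FD 8.4: (-22.857,-2.905) -> (-29.476,2.266) [heading=142, draw]
LT 60: heading 142 -> 202
FD 3.2: (-29.476,2.266) -> (-32.443,1.067) [heading=202, draw]
LT 30: heading 202 -> 232
LT 30: heading 232 -> 262
Final: pos=(-32.443,1.067), heading=262, 6 segment(s) drawn

Answer: -32.443 1.067 262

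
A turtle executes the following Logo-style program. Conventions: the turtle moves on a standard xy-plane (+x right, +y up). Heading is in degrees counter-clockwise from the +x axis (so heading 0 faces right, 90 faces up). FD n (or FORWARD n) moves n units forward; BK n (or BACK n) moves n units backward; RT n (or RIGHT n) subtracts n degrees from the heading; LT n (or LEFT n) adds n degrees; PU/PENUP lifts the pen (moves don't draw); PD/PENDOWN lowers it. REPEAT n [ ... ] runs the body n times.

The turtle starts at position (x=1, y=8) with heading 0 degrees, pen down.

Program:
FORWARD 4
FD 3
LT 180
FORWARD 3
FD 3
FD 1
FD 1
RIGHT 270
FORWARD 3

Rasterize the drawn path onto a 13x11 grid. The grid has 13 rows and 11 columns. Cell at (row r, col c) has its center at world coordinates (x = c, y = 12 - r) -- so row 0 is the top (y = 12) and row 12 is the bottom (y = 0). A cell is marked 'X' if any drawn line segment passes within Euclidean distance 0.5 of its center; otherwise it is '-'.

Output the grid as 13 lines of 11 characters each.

Segment 0: (1,8) -> (5,8)
Segment 1: (5,8) -> (8,8)
Segment 2: (8,8) -> (5,8)
Segment 3: (5,8) -> (2,8)
Segment 4: (2,8) -> (1,8)
Segment 5: (1,8) -> (0,8)
Segment 6: (0,8) -> (0,5)

Answer: -----------
-----------
-----------
-----------
XXXXXXXXX--
X----------
X----------
X----------
-----------
-----------
-----------
-----------
-----------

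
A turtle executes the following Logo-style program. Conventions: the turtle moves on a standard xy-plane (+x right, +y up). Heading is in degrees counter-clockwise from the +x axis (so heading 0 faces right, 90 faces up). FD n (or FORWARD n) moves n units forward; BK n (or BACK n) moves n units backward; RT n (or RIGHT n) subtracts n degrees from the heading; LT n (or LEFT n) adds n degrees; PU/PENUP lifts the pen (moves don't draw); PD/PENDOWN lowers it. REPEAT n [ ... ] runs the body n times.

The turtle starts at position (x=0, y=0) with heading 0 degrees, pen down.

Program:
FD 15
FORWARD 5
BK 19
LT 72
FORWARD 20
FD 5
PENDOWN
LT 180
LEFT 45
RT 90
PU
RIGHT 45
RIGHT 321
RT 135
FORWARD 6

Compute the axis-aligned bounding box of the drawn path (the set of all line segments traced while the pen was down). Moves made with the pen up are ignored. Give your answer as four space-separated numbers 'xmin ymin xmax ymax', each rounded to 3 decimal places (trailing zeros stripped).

Answer: 0 0 20 23.776

Derivation:
Executing turtle program step by step:
Start: pos=(0,0), heading=0, pen down
FD 15: (0,0) -> (15,0) [heading=0, draw]
FD 5: (15,0) -> (20,0) [heading=0, draw]
BK 19: (20,0) -> (1,0) [heading=0, draw]
LT 72: heading 0 -> 72
FD 20: (1,0) -> (7.18,19.021) [heading=72, draw]
FD 5: (7.18,19.021) -> (8.725,23.776) [heading=72, draw]
PD: pen down
LT 180: heading 72 -> 252
LT 45: heading 252 -> 297
RT 90: heading 297 -> 207
PU: pen up
RT 45: heading 207 -> 162
RT 321: heading 162 -> 201
RT 135: heading 201 -> 66
FD 6: (8.725,23.776) -> (11.166,29.258) [heading=66, move]
Final: pos=(11.166,29.258), heading=66, 5 segment(s) drawn

Segment endpoints: x in {0, 1, 7.18, 8.725, 15, 20}, y in {0, 19.021, 23.776}
xmin=0, ymin=0, xmax=20, ymax=23.776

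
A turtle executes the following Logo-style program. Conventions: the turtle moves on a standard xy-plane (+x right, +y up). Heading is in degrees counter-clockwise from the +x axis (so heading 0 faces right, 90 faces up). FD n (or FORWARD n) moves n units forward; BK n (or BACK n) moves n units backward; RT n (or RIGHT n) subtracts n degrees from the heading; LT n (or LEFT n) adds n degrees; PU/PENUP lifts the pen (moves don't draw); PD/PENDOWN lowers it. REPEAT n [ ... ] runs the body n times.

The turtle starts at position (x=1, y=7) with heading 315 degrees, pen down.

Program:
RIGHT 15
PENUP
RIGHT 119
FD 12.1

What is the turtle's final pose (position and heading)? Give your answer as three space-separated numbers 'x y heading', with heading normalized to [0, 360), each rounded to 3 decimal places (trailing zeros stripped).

Executing turtle program step by step:
Start: pos=(1,7), heading=315, pen down
RT 15: heading 315 -> 300
PU: pen up
RT 119: heading 300 -> 181
FD 12.1: (1,7) -> (-11.098,6.789) [heading=181, move]
Final: pos=(-11.098,6.789), heading=181, 0 segment(s) drawn

Answer: -11.098 6.789 181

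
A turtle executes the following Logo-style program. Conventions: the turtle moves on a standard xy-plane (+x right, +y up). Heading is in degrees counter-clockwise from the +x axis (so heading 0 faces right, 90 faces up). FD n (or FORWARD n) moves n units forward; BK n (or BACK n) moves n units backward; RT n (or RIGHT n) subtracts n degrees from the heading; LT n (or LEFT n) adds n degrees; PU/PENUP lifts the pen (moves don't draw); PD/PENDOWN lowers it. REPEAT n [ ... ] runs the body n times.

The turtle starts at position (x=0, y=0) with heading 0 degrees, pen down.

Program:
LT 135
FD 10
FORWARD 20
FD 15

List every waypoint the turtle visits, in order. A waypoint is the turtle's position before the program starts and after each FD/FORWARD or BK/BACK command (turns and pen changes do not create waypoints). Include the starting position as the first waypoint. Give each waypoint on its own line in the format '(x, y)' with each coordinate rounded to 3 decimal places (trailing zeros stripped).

Answer: (0, 0)
(-7.071, 7.071)
(-21.213, 21.213)
(-31.82, 31.82)

Derivation:
Executing turtle program step by step:
Start: pos=(0,0), heading=0, pen down
LT 135: heading 0 -> 135
FD 10: (0,0) -> (-7.071,7.071) [heading=135, draw]
FD 20: (-7.071,7.071) -> (-21.213,21.213) [heading=135, draw]
FD 15: (-21.213,21.213) -> (-31.82,31.82) [heading=135, draw]
Final: pos=(-31.82,31.82), heading=135, 3 segment(s) drawn
Waypoints (4 total):
(0, 0)
(-7.071, 7.071)
(-21.213, 21.213)
(-31.82, 31.82)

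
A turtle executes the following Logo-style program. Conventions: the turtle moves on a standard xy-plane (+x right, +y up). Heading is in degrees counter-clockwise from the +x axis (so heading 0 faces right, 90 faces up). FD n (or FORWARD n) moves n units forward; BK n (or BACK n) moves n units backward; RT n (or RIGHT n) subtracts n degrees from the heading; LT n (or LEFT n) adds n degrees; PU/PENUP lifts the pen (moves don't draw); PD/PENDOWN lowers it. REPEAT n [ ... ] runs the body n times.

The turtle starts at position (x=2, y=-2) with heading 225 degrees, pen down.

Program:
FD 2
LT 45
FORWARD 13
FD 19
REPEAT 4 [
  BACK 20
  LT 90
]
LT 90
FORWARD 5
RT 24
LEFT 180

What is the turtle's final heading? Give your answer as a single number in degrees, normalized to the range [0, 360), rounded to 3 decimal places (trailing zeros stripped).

Executing turtle program step by step:
Start: pos=(2,-2), heading=225, pen down
FD 2: (2,-2) -> (0.586,-3.414) [heading=225, draw]
LT 45: heading 225 -> 270
FD 13: (0.586,-3.414) -> (0.586,-16.414) [heading=270, draw]
FD 19: (0.586,-16.414) -> (0.586,-35.414) [heading=270, draw]
REPEAT 4 [
  -- iteration 1/4 --
  BK 20: (0.586,-35.414) -> (0.586,-15.414) [heading=270, draw]
  LT 90: heading 270 -> 0
  -- iteration 2/4 --
  BK 20: (0.586,-15.414) -> (-19.414,-15.414) [heading=0, draw]
  LT 90: heading 0 -> 90
  -- iteration 3/4 --
  BK 20: (-19.414,-15.414) -> (-19.414,-35.414) [heading=90, draw]
  LT 90: heading 90 -> 180
  -- iteration 4/4 --
  BK 20: (-19.414,-35.414) -> (0.586,-35.414) [heading=180, draw]
  LT 90: heading 180 -> 270
]
LT 90: heading 270 -> 0
FD 5: (0.586,-35.414) -> (5.586,-35.414) [heading=0, draw]
RT 24: heading 0 -> 336
LT 180: heading 336 -> 156
Final: pos=(5.586,-35.414), heading=156, 8 segment(s) drawn

Answer: 156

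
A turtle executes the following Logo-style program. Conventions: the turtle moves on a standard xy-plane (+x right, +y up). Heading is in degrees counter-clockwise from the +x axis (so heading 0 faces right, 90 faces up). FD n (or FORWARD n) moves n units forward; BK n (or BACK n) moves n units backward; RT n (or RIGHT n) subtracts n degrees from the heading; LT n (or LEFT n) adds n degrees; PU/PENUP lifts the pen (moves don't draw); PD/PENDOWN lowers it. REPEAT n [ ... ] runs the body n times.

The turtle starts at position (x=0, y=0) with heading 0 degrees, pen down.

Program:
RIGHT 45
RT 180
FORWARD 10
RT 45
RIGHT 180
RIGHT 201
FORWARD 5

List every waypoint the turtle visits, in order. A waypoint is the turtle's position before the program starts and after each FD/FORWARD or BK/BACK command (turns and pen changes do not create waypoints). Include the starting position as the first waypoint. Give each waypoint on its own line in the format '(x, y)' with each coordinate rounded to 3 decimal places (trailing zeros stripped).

Answer: (0, 0)
(-7.071, 7.071)
(-5.279, 11.739)

Derivation:
Executing turtle program step by step:
Start: pos=(0,0), heading=0, pen down
RT 45: heading 0 -> 315
RT 180: heading 315 -> 135
FD 10: (0,0) -> (-7.071,7.071) [heading=135, draw]
RT 45: heading 135 -> 90
RT 180: heading 90 -> 270
RT 201: heading 270 -> 69
FD 5: (-7.071,7.071) -> (-5.279,11.739) [heading=69, draw]
Final: pos=(-5.279,11.739), heading=69, 2 segment(s) drawn
Waypoints (3 total):
(0, 0)
(-7.071, 7.071)
(-5.279, 11.739)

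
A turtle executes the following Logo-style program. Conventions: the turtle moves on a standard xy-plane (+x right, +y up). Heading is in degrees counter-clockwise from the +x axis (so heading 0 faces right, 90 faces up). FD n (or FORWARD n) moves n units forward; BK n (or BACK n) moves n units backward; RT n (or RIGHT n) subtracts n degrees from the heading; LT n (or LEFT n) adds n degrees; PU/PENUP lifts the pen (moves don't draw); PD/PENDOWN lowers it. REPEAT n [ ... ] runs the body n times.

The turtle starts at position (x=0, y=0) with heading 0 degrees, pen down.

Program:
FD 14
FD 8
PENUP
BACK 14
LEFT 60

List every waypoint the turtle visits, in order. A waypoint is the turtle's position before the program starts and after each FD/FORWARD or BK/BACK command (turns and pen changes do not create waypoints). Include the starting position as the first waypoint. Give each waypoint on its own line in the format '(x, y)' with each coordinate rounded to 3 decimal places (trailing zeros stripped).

Executing turtle program step by step:
Start: pos=(0,0), heading=0, pen down
FD 14: (0,0) -> (14,0) [heading=0, draw]
FD 8: (14,0) -> (22,0) [heading=0, draw]
PU: pen up
BK 14: (22,0) -> (8,0) [heading=0, move]
LT 60: heading 0 -> 60
Final: pos=(8,0), heading=60, 2 segment(s) drawn
Waypoints (4 total):
(0, 0)
(14, 0)
(22, 0)
(8, 0)

Answer: (0, 0)
(14, 0)
(22, 0)
(8, 0)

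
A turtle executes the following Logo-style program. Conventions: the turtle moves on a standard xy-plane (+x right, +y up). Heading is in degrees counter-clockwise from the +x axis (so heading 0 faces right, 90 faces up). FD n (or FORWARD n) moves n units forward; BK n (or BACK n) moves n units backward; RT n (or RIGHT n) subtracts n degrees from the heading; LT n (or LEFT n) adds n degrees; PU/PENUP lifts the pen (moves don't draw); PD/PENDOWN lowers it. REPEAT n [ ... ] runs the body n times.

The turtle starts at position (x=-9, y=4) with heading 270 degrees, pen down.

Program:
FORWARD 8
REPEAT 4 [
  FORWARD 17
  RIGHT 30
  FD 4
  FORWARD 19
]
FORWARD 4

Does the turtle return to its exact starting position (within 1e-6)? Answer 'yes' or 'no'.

Executing turtle program step by step:
Start: pos=(-9,4), heading=270, pen down
FD 8: (-9,4) -> (-9,-4) [heading=270, draw]
REPEAT 4 [
  -- iteration 1/4 --
  FD 17: (-9,-4) -> (-9,-21) [heading=270, draw]
  RT 30: heading 270 -> 240
  FD 4: (-9,-21) -> (-11,-24.464) [heading=240, draw]
  FD 19: (-11,-24.464) -> (-20.5,-40.919) [heading=240, draw]
  -- iteration 2/4 --
  FD 17: (-20.5,-40.919) -> (-29,-55.641) [heading=240, draw]
  RT 30: heading 240 -> 210
  FD 4: (-29,-55.641) -> (-32.464,-57.641) [heading=210, draw]
  FD 19: (-32.464,-57.641) -> (-48.919,-67.141) [heading=210, draw]
  -- iteration 3/4 --
  FD 17: (-48.919,-67.141) -> (-63.641,-75.641) [heading=210, draw]
  RT 30: heading 210 -> 180
  FD 4: (-63.641,-75.641) -> (-67.641,-75.641) [heading=180, draw]
  FD 19: (-67.641,-75.641) -> (-86.641,-75.641) [heading=180, draw]
  -- iteration 4/4 --
  FD 17: (-86.641,-75.641) -> (-103.641,-75.641) [heading=180, draw]
  RT 30: heading 180 -> 150
  FD 4: (-103.641,-75.641) -> (-107.105,-73.641) [heading=150, draw]
  FD 19: (-107.105,-73.641) -> (-123.56,-64.141) [heading=150, draw]
]
FD 4: (-123.56,-64.141) -> (-127.024,-62.141) [heading=150, draw]
Final: pos=(-127.024,-62.141), heading=150, 14 segment(s) drawn

Start position: (-9, 4)
Final position: (-127.024, -62.141)
Distance = 135.293; >= 1e-6 -> NOT closed

Answer: no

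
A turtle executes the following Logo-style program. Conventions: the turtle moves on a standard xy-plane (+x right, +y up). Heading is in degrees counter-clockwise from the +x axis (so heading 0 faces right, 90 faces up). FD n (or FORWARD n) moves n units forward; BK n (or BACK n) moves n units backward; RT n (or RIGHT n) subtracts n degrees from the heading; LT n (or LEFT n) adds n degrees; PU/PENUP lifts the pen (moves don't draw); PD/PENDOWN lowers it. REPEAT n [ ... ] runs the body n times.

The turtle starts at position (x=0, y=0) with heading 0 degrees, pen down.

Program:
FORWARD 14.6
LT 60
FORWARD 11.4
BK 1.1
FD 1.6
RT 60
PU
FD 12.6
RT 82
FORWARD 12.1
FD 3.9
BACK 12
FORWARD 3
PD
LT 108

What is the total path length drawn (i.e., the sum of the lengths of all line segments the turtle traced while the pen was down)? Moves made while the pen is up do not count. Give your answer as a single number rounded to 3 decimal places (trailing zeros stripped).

Answer: 28.7

Derivation:
Executing turtle program step by step:
Start: pos=(0,0), heading=0, pen down
FD 14.6: (0,0) -> (14.6,0) [heading=0, draw]
LT 60: heading 0 -> 60
FD 11.4: (14.6,0) -> (20.3,9.873) [heading=60, draw]
BK 1.1: (20.3,9.873) -> (19.75,8.92) [heading=60, draw]
FD 1.6: (19.75,8.92) -> (20.55,10.306) [heading=60, draw]
RT 60: heading 60 -> 0
PU: pen up
FD 12.6: (20.55,10.306) -> (33.15,10.306) [heading=0, move]
RT 82: heading 0 -> 278
FD 12.1: (33.15,10.306) -> (34.834,-1.677) [heading=278, move]
FD 3.9: (34.834,-1.677) -> (35.377,-5.539) [heading=278, move]
BK 12: (35.377,-5.539) -> (33.707,6.345) [heading=278, move]
FD 3: (33.707,6.345) -> (34.124,3.374) [heading=278, move]
PD: pen down
LT 108: heading 278 -> 26
Final: pos=(34.124,3.374), heading=26, 4 segment(s) drawn

Segment lengths:
  seg 1: (0,0) -> (14.6,0), length = 14.6
  seg 2: (14.6,0) -> (20.3,9.873), length = 11.4
  seg 3: (20.3,9.873) -> (19.75,8.92), length = 1.1
  seg 4: (19.75,8.92) -> (20.55,10.306), length = 1.6
Total = 28.7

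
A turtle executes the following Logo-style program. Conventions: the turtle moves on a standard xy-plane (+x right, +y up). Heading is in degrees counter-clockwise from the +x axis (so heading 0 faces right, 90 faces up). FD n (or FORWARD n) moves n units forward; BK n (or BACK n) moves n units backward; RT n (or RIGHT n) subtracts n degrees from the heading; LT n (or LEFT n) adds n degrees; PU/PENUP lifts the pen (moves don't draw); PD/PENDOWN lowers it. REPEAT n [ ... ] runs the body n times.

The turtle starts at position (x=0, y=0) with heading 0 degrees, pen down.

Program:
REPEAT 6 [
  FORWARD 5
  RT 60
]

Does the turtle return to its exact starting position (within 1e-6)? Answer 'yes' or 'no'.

Executing turtle program step by step:
Start: pos=(0,0), heading=0, pen down
REPEAT 6 [
  -- iteration 1/6 --
  FD 5: (0,0) -> (5,0) [heading=0, draw]
  RT 60: heading 0 -> 300
  -- iteration 2/6 --
  FD 5: (5,0) -> (7.5,-4.33) [heading=300, draw]
  RT 60: heading 300 -> 240
  -- iteration 3/6 --
  FD 5: (7.5,-4.33) -> (5,-8.66) [heading=240, draw]
  RT 60: heading 240 -> 180
  -- iteration 4/6 --
  FD 5: (5,-8.66) -> (0,-8.66) [heading=180, draw]
  RT 60: heading 180 -> 120
  -- iteration 5/6 --
  FD 5: (0,-8.66) -> (-2.5,-4.33) [heading=120, draw]
  RT 60: heading 120 -> 60
  -- iteration 6/6 --
  FD 5: (-2.5,-4.33) -> (0,0) [heading=60, draw]
  RT 60: heading 60 -> 0
]
Final: pos=(0,0), heading=0, 6 segment(s) drawn

Start position: (0, 0)
Final position: (0, 0)
Distance = 0; < 1e-6 -> CLOSED

Answer: yes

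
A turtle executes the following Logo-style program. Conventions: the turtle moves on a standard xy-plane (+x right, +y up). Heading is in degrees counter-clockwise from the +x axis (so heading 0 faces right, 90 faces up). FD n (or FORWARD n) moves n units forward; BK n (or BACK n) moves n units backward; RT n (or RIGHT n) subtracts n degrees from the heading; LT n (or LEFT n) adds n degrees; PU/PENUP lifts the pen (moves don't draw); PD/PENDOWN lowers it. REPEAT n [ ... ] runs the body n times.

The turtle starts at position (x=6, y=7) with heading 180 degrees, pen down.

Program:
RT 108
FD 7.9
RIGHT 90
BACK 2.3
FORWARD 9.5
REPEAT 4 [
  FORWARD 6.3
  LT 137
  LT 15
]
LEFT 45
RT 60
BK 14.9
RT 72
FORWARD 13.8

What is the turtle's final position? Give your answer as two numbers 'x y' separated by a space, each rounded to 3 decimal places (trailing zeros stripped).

Answer: 21.135 31.831

Derivation:
Executing turtle program step by step:
Start: pos=(6,7), heading=180, pen down
RT 108: heading 180 -> 72
FD 7.9: (6,7) -> (8.441,14.513) [heading=72, draw]
RT 90: heading 72 -> 342
BK 2.3: (8.441,14.513) -> (6.254,15.224) [heading=342, draw]
FD 9.5: (6.254,15.224) -> (15.289,12.288) [heading=342, draw]
REPEAT 4 [
  -- iteration 1/4 --
  FD 6.3: (15.289,12.288) -> (21.28,10.342) [heading=342, draw]
  LT 137: heading 342 -> 119
  LT 15: heading 119 -> 134
  -- iteration 2/4 --
  FD 6.3: (21.28,10.342) -> (16.904,14.873) [heading=134, draw]
  LT 137: heading 134 -> 271
  LT 15: heading 271 -> 286
  -- iteration 3/4 --
  FD 6.3: (16.904,14.873) -> (18.641,8.818) [heading=286, draw]
  LT 137: heading 286 -> 63
  LT 15: heading 63 -> 78
  -- iteration 4/4 --
  FD 6.3: (18.641,8.818) -> (19.951,14.98) [heading=78, draw]
  LT 137: heading 78 -> 215
  LT 15: heading 215 -> 230
]
LT 45: heading 230 -> 275
RT 60: heading 275 -> 215
BK 14.9: (19.951,14.98) -> (32.156,23.526) [heading=215, draw]
RT 72: heading 215 -> 143
FD 13.8: (32.156,23.526) -> (21.135,31.831) [heading=143, draw]
Final: pos=(21.135,31.831), heading=143, 9 segment(s) drawn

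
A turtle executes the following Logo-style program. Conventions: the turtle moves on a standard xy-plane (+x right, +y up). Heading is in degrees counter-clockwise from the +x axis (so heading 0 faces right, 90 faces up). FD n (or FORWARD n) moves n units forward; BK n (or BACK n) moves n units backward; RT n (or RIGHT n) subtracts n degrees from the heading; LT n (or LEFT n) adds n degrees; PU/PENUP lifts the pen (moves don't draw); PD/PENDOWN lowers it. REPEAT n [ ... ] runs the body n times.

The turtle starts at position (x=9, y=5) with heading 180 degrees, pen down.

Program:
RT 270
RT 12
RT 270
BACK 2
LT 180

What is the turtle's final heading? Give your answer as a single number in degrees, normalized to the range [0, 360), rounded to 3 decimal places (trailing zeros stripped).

Answer: 168

Derivation:
Executing turtle program step by step:
Start: pos=(9,5), heading=180, pen down
RT 270: heading 180 -> 270
RT 12: heading 270 -> 258
RT 270: heading 258 -> 348
BK 2: (9,5) -> (7.044,5.416) [heading=348, draw]
LT 180: heading 348 -> 168
Final: pos=(7.044,5.416), heading=168, 1 segment(s) drawn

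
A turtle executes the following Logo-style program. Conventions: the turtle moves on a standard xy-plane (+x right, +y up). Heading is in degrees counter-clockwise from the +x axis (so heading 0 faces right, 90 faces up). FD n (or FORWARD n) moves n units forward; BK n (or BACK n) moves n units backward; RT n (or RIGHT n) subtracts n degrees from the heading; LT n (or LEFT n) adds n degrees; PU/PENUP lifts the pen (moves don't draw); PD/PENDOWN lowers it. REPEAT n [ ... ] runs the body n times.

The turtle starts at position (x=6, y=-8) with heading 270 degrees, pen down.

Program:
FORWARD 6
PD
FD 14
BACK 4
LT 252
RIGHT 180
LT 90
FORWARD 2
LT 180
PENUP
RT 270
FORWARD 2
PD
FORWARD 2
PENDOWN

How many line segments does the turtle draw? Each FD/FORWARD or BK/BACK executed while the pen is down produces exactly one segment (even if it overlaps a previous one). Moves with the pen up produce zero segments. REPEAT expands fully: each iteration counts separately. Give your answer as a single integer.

Executing turtle program step by step:
Start: pos=(6,-8), heading=270, pen down
FD 6: (6,-8) -> (6,-14) [heading=270, draw]
PD: pen down
FD 14: (6,-14) -> (6,-28) [heading=270, draw]
BK 4: (6,-28) -> (6,-24) [heading=270, draw]
LT 252: heading 270 -> 162
RT 180: heading 162 -> 342
LT 90: heading 342 -> 72
FD 2: (6,-24) -> (6.618,-22.098) [heading=72, draw]
LT 180: heading 72 -> 252
PU: pen up
RT 270: heading 252 -> 342
FD 2: (6.618,-22.098) -> (8.52,-22.716) [heading=342, move]
PD: pen down
FD 2: (8.52,-22.716) -> (10.422,-23.334) [heading=342, draw]
PD: pen down
Final: pos=(10.422,-23.334), heading=342, 5 segment(s) drawn
Segments drawn: 5

Answer: 5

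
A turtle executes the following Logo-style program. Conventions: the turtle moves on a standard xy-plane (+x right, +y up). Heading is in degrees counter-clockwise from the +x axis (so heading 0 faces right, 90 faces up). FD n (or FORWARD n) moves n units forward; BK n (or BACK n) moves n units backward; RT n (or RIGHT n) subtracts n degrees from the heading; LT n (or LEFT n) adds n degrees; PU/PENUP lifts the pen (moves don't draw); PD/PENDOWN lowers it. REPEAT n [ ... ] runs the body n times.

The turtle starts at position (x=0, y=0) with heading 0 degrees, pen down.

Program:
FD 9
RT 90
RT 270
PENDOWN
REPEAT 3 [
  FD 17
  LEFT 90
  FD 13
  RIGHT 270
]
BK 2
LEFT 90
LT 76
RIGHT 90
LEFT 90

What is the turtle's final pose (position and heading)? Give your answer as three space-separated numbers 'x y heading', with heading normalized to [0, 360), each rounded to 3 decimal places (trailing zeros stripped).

Executing turtle program step by step:
Start: pos=(0,0), heading=0, pen down
FD 9: (0,0) -> (9,0) [heading=0, draw]
RT 90: heading 0 -> 270
RT 270: heading 270 -> 0
PD: pen down
REPEAT 3 [
  -- iteration 1/3 --
  FD 17: (9,0) -> (26,0) [heading=0, draw]
  LT 90: heading 0 -> 90
  FD 13: (26,0) -> (26,13) [heading=90, draw]
  RT 270: heading 90 -> 180
  -- iteration 2/3 --
  FD 17: (26,13) -> (9,13) [heading=180, draw]
  LT 90: heading 180 -> 270
  FD 13: (9,13) -> (9,0) [heading=270, draw]
  RT 270: heading 270 -> 0
  -- iteration 3/3 --
  FD 17: (9,0) -> (26,0) [heading=0, draw]
  LT 90: heading 0 -> 90
  FD 13: (26,0) -> (26,13) [heading=90, draw]
  RT 270: heading 90 -> 180
]
BK 2: (26,13) -> (28,13) [heading=180, draw]
LT 90: heading 180 -> 270
LT 76: heading 270 -> 346
RT 90: heading 346 -> 256
LT 90: heading 256 -> 346
Final: pos=(28,13), heading=346, 8 segment(s) drawn

Answer: 28 13 346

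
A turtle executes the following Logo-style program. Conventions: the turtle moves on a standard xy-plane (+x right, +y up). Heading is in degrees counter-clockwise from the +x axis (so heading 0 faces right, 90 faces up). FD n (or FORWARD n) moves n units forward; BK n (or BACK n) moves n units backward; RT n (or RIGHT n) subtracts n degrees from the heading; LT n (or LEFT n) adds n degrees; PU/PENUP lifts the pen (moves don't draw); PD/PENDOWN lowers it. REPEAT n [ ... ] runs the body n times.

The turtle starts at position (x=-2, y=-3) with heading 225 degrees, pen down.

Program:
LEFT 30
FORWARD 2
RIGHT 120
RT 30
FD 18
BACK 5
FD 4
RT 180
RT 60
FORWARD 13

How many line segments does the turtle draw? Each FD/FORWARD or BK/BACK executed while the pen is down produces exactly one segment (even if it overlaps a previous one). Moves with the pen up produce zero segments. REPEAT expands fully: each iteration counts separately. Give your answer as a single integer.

Answer: 5

Derivation:
Executing turtle program step by step:
Start: pos=(-2,-3), heading=225, pen down
LT 30: heading 225 -> 255
FD 2: (-2,-3) -> (-2.518,-4.932) [heading=255, draw]
RT 120: heading 255 -> 135
RT 30: heading 135 -> 105
FD 18: (-2.518,-4.932) -> (-7.176,12.455) [heading=105, draw]
BK 5: (-7.176,12.455) -> (-5.882,7.625) [heading=105, draw]
FD 4: (-5.882,7.625) -> (-6.918,11.489) [heading=105, draw]
RT 180: heading 105 -> 285
RT 60: heading 285 -> 225
FD 13: (-6.918,11.489) -> (-16.11,2.296) [heading=225, draw]
Final: pos=(-16.11,2.296), heading=225, 5 segment(s) drawn
Segments drawn: 5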